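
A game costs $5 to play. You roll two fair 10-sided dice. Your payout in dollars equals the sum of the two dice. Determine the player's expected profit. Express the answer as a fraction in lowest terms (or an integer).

$6

Distribution of the sum of the two dice: 2 w.p. 1/100, 3 w.p. 1/50, 4 w.p. 3/100, 5 w.p. 1/25, 6 w.p. 1/20, 7 w.p. 3/50, …
E[payout] = (1/100)·2 + (1/50)·3 + (3/100)·4 + (1/25)·5 + (1/20)·6 + (3/50)·7 + (7/100)·8 + (2/25)·9 + (9/100)·10 + (1/10)·11 + (9/100)·12 + (2/25)·13 + (7/100)·14 + (3/50)·15 + (1/20)·16 + (1/25)·17 + (3/100)·18 + (1/50)·19 + (1/100)·20 = 11
Expected profit = 11 − 5 = 6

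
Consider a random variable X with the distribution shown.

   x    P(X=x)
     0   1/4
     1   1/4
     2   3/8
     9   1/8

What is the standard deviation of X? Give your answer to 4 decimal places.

2.7128

E[X] = 17/8, E[X²] = 95/8
Var(X) = E[X²] − (E[X])² = 95/8 − 289/64 = 471/64
SD(X) = √(471/64) ≈ 2.7128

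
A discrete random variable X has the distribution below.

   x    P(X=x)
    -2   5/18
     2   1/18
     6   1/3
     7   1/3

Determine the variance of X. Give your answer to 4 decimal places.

14.5432

E[X] = (5/18)·(-2) + (1/18)·2 + (1/3)·6 + (1/3)·7 = 35/9
E[X²] = (5/18)·4 + (1/18)·4 + (1/3)·36 + (1/3)·49 = 89/3
Var(X) = 89/3 − (35/9)² = 1178/81 ≈ 14.5432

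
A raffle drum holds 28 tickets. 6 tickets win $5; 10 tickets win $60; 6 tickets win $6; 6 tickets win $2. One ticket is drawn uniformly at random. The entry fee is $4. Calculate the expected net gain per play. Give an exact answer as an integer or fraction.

283/14 dollars

E[payout] = (6/28)·5 + (10/28)·60 + (6/28)·6 + (6/28)·2 = 339/14
Expected profit = 339/14 − 4 = 283/14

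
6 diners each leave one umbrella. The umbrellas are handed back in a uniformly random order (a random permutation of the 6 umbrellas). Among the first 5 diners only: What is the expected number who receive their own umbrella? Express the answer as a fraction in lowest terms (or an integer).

Let Xᵢ = 1 if person i gets their own umbrella. For each i, P(Xᵢ=1) = 1/6.
By linearity of expectation, E[X₁+…+X_5] = 5·(1/6) = 5/6.

5/6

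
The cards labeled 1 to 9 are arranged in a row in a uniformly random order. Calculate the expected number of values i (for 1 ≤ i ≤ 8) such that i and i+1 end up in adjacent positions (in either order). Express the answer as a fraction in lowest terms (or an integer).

16/9

For each i ∈ {1,…,8}, let Xᵢ = 1 if i and i+1 are adjacent. P(Xᵢ=1) = 2·(9−1)!/9! = 2/9.
By linearity, E[ΣXᵢ] = (8)·(2/9) = 16/9.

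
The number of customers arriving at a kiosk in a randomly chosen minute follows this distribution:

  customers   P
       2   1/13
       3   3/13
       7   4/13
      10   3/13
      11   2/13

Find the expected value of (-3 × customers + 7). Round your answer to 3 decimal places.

-14.000

E[-3x+7] = (1/13)·1 + (3/13)·(-2) + (4/13)·(-14) + (3/13)·(-23) + (2/13)·(-26)
     = -14 ≈ -14.000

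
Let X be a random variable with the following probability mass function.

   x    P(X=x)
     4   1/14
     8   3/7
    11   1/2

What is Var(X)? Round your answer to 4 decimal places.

E[X] = (1/14)·4 + (3/7)·8 + (1/2)·11 = 129/14
E[X²] = (1/14)·16 + (3/7)·64 + (1/2)·121 = 1247/14
Var(X) = 1247/14 − (129/14)² = 817/196 ≈ 4.1684

4.1684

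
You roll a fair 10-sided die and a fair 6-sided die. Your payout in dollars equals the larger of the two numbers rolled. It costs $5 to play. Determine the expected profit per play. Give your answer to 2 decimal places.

Distribution of the larger of the two numbers rolled: 1 w.p. 1/60, 2 w.p. 1/20, 3 w.p. 1/12, 4 w.p. 7/60, 5 w.p. 3/20, 6 w.p. 11/60, …
E[payout] = (1/60)·1 + (1/20)·2 + (1/12)·3 + (7/60)·4 + (3/20)·5 + (11/60)·6 + (1/10)·7 + (1/10)·8 + (1/10)·9 + (1/10)·10 = 73/12
Expected profit = 73/12 − 5 = 13/12 ≈ $1.08

$1.08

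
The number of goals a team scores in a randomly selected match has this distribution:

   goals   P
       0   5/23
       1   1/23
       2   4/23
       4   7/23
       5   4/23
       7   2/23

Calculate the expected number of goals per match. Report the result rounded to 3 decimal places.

3.087

E[X] = (5/23)·0 + (1/23)·1 + (4/23)·2 + (7/23)·4 + (4/23)·5 + (2/23)·7
     = 71/23 ≈ 3.087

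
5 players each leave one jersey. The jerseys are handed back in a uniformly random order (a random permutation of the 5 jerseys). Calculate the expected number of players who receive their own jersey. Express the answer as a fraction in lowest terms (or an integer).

Let Xᵢ = 1 if person i gets their own jersey. For each i, P(Xᵢ=1) = 1/5.
By linearity of expectation, E[X₁+…+X_5] = 5·(1/5) = 1.

1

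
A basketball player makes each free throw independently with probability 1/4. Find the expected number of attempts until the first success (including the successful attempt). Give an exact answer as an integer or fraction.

For a geometric distribution, E[trials] = 1/p = 1/(1/4) = 4.

4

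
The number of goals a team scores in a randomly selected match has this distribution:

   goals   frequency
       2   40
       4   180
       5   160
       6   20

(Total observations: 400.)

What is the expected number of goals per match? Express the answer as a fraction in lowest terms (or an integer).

43/10

Total = 400, so P(goals=2) = 40/400, etc.
E[X] = (1/10)·2 + (9/20)·4 + (2/5)·5 + (1/20)·6
     = 43/10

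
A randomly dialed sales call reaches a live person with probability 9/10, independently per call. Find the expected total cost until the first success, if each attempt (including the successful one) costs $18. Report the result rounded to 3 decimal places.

$20.000

E[#attempts] = 1/p = 10/9; E[cost] = 18·10/9 = 20.
≈ 20.000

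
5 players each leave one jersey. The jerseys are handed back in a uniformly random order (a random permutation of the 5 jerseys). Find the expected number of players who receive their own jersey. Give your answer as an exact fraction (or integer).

Let Xᵢ = 1 if person i gets their own jersey. For each i, P(Xᵢ=1) = 1/5.
By linearity of expectation, E[X₁+…+X_5] = 5·(1/5) = 1.

1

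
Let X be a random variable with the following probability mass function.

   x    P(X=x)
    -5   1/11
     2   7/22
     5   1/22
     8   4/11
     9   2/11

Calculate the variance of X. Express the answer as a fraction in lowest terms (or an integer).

E[X] = (1/11)·(-5) + (7/22)·2 + (1/22)·5 + (4/11)·8 + (2/11)·9 = 109/22
E[X²] = (1/11)·25 + (7/22)·4 + (1/22)·25 + (4/11)·64 + (2/11)·81 = 939/22
Var(X) = 939/22 − (109/22)² = 8777/484

8777/484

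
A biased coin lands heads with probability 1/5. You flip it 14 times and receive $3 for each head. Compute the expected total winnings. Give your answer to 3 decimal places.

$8.400

E[#heads] = 14·1/5 = 14/5 (linearity over flips).
E[winnings] = 3·14/5 = 42/5.
≈ 8.400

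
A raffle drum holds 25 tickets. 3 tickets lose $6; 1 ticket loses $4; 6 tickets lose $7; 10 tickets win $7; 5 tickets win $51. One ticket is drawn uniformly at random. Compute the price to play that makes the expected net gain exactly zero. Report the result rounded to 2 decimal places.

$10.44

E[payout] = (3/25)·(-6) + (1/25)·(-4) + (6/25)·(-7) + (10/25)·7 + (5/25)·51 = 261/25
Fair fee = E[payout] = 261/25 ≈ $10.44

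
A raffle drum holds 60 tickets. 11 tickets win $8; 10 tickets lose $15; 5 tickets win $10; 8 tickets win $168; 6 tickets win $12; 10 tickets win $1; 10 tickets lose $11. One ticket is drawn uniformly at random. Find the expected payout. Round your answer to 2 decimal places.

$21.73

E[payout] = (11/60)·8 + (10/60)·(-15) + (5/60)·10 + (8/60)·168 + (6/60)·12 + (10/60)·1 + (10/60)·(-11) = 326/15
≈ $21.73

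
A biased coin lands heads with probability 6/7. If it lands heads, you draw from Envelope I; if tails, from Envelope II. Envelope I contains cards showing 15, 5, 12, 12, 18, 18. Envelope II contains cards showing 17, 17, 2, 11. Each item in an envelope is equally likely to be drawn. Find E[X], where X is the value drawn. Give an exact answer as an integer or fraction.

367/28

E[X | Envelope I] = (15 + 5 + 12 + 12 + 18 + 18)/6 = 40/3
E[X | Envelope II] = (17 + 17 + 2 + 11)/4 = 47/4
E[X] = (6/7)·40/3 + (1/7)·47/4 = 367/28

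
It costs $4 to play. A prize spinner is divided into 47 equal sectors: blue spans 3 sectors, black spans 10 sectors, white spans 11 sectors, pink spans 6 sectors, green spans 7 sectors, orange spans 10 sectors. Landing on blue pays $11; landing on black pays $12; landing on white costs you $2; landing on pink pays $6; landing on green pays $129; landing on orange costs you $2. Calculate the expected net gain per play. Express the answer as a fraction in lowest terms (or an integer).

862/47 dollars

E[payout] = (3/47)·11 + (10/47)·12 + (11/47)·(-2) + (6/47)·6 + (7/47)·129 + (10/47)·(-2) = 1050/47
Expected profit = 1050/47 − 4 = 862/47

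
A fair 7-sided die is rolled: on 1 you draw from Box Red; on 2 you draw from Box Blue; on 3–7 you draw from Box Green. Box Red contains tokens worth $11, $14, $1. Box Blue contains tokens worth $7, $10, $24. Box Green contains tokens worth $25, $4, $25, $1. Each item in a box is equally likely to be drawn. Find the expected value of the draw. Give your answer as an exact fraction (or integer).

1093/84 dollars

E[X | Box Red] = (11 + 14 + 1)/3 = 26/3
E[X | Box Blue] = (7 + 10 + 24)/3 = 41/3
E[X | Box Green] = (25 + 4 + 25 + 1)/4 = 55/4
E[X] = (1/7)·26/3 + (1/7)·41/3 + (5/7)·55/4 = 1093/84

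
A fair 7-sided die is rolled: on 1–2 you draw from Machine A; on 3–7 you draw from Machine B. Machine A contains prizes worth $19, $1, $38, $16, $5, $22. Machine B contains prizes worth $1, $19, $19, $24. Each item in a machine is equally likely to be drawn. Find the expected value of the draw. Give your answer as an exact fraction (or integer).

E[X | Machine A] = (19 + 1 + 38 + 16 + 5 + 22)/6 = 101/6
E[X | Machine B] = (1 + 19 + 19 + 24)/4 = 63/4
E[X] = (2/7)·101/6 + (5/7)·63/4 = 1349/84

1349/84 dollars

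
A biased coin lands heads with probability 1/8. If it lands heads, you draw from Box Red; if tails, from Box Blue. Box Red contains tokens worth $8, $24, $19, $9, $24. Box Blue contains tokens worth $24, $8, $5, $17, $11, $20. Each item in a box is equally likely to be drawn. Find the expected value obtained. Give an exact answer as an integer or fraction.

3479/240 dollars

E[X | Box Red] = (8 + 24 + 19 + 9 + 24)/5 = 84/5
E[X | Box Blue] = (24 + 8 + 5 + 17 + 11 + 20)/6 = 85/6
E[X] = (1/8)·84/5 + (7/8)·85/6 = 3479/240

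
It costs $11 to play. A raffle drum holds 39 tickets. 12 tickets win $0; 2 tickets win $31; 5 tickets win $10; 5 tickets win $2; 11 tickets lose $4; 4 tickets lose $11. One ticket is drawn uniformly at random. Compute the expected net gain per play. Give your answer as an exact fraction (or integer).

-395/39 dollars

E[payout] = (12/39)·0 + (2/39)·31 + (5/39)·10 + (5/39)·2 + (11/39)·(-4) + (4/39)·(-11) = 34/39
Expected profit = 34/39 − 11 = -395/39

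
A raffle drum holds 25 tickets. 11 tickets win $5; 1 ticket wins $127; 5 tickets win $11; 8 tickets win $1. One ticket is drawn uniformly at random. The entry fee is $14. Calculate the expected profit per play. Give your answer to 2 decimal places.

-$4.20

E[payout] = (11/25)·5 + (1/25)·127 + (5/25)·11 + (8/25)·1 = 49/5
Expected profit = 49/5 − 14 = -21/5 ≈ -$4.20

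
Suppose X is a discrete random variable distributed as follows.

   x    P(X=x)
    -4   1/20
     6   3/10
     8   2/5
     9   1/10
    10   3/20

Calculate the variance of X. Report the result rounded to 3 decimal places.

8.460

E[X] = (1/20)·(-4) + (3/10)·6 + (2/5)·8 + (1/10)·9 + (3/20)·10 = 36/5
E[X²] = (1/20)·16 + (3/10)·36 + (2/5)·64 + (1/10)·81 + (3/20)·100 = 603/10
Var(X) = 603/10 − (36/5)² = 423/50 ≈ 8.460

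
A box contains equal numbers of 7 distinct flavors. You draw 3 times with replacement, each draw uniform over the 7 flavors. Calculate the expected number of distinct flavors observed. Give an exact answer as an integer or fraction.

127/49

Let Xⱼ=1 if type j appears at least once. P(Xⱼ=1) = 1 − ((7−1)/7)^3 = 127/343.
E[#distinct] = 7·127/343 = 127/49.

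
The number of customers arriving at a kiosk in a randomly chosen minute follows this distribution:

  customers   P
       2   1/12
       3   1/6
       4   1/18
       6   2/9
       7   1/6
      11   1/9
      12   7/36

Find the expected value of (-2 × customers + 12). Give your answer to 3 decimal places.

E[-2x+12] = (1/12)·8 + (1/6)·6 + (1/18)·4 + (2/9)·0 + (1/6)·(-2) + (1/9)·(-10) + (7/36)·(-12)
     = -17/9 ≈ -1.889

-1.889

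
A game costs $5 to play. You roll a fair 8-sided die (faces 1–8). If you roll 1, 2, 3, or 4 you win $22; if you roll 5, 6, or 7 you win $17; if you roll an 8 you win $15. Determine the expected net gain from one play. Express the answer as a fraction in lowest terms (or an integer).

E[payout] = (1/8)·15 + (3/8)·17 + (1/2)·22 = 77/4
Expected profit = 77/4 − 5 = 57/4

57/4 dollars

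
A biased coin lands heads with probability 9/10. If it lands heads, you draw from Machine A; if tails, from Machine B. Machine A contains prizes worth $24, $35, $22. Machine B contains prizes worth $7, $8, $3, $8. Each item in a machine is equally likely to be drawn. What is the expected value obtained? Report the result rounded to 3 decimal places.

$24.950

E[X | Machine A] = (24 + 35 + 22)/3 = 27
E[X | Machine B] = (7 + 8 + 3 + 8)/4 = 13/2
E[X] = (9/10)·27 + (1/10)·13/2 = 499/20 ≈ 24.950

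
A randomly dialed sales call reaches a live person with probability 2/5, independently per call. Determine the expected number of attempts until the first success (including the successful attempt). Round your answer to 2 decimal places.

2.50

For a geometric distribution, E[trials] = 1/p = 1/(2/5) = 5/2.
≈ 2.50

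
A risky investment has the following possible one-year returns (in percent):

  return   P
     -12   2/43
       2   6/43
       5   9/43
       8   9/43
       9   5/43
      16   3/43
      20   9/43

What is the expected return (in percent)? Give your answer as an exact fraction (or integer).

E[X] = (2/43)·(-12) + (6/43)·2 + (9/43)·5 + (9/43)·8 + (5/43)·9 + (3/43)·16 + (9/43)·20
     = 378/43

378/43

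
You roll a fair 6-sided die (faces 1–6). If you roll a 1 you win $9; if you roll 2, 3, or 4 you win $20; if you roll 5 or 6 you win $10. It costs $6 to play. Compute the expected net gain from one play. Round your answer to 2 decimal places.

E[payout] = (1/6)·9 + (1/3)·10 + (1/2)·20 = 89/6
Expected profit = 89/6 − 6 = 53/6 ≈ $8.83

$8.83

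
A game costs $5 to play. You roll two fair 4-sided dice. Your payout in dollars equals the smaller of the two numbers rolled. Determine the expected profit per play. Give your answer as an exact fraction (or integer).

Distribution of the smaller of the two numbers rolled: 1 w.p. 7/16, 2 w.p. 5/16, 3 w.p. 3/16, 4 w.p. 1/16
E[payout] = (7/16)·1 + (5/16)·2 + (3/16)·3 + (1/16)·4 = 15/8
Expected profit = 15/8 − 5 = -25/8

-25/8 dollars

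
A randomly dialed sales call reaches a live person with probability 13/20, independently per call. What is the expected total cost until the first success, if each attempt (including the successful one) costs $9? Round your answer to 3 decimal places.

$13.846

E[#attempts] = 1/p = 20/13; E[cost] = 9·20/13 = 180/13.
≈ 13.846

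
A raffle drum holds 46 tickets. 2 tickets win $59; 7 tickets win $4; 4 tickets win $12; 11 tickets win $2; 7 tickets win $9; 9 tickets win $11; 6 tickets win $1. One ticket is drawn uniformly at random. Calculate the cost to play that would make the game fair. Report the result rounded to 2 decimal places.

E[payout] = (2/46)·59 + (7/46)·4 + (4/46)·12 + (11/46)·2 + (7/46)·9 + (9/46)·11 + (6/46)·1 = 192/23
Fair fee = E[payout] = 192/23 ≈ $8.35

$8.35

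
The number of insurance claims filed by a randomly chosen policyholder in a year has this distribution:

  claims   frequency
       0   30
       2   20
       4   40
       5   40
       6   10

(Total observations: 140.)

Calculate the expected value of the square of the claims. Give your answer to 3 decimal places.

Total = 140, so P(claims=0) = 30/140, etc.
E[X²] = (3/14)·0 + (1/7)·4 + (2/7)·16 + (2/7)·25 + (1/14)·36
     = 104/7 ≈ 14.857

14.857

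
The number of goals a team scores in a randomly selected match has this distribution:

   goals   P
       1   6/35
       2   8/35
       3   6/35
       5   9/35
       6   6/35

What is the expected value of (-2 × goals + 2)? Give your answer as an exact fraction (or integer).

E[-2x+2] = (6/35)·0 + (8/35)·(-2) + (6/35)·(-4) + (9/35)·(-8) + (6/35)·(-10)
     = -172/35

-172/35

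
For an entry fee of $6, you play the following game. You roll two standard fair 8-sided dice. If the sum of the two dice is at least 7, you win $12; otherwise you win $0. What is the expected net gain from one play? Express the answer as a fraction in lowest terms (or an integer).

E[payout] = (15/64)·0 + (49/64)·12 = 147/16
Expected profit = 147/16 − 6 = 51/16

51/16 dollars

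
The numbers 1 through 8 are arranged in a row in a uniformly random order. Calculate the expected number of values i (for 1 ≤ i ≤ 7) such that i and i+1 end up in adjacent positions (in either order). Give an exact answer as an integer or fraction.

7/4

For each i ∈ {1,…,7}, let Xᵢ = 1 if i and i+1 are adjacent. P(Xᵢ=1) = 2·(8−1)!/8! = 2/8.
By linearity, E[ΣXᵢ] = (7)·(2/8) = 7/4.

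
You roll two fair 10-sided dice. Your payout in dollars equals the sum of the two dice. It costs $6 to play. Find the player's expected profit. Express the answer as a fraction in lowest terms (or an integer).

Distribution of the sum of the two dice: 2 w.p. 1/100, 3 w.p. 1/50, 4 w.p. 3/100, 5 w.p. 1/25, 6 w.p. 1/20, 7 w.p. 3/50, …
E[payout] = (1/100)·2 + (1/50)·3 + (3/100)·4 + (1/25)·5 + (1/20)·6 + (3/50)·7 + (7/100)·8 + (2/25)·9 + (9/100)·10 + (1/10)·11 + (9/100)·12 + (2/25)·13 + (7/100)·14 + (3/50)·15 + (1/20)·16 + (1/25)·17 + (3/100)·18 + (1/50)·19 + (1/100)·20 = 11
Expected profit = 11 − 6 = 5

$5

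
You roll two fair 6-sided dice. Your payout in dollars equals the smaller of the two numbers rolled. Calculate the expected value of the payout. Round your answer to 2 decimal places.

Distribution of the smaller of the two numbers rolled: 1 w.p. 11/36, 2 w.p. 1/4, 3 w.p. 7/36, 4 w.p. 5/36, 5 w.p. 1/12, 6 w.p. 1/36
E[payout] = (11/36)·1 + (1/4)·2 + (7/36)·3 + (5/36)·4 + (1/12)·5 + (1/36)·6 = 91/36
≈ $2.53

$2.53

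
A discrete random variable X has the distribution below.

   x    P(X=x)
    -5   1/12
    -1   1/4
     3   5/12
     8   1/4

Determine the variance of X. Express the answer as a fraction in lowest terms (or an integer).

E[X] = (1/12)·(-5) + (1/4)·(-1) + (5/12)·3 + (1/4)·8 = 31/12
E[X²] = (1/12)·25 + (1/4)·1 + (5/12)·9 + (1/4)·64 = 265/12
Var(X) = 265/12 − (31/12)² = 2219/144

2219/144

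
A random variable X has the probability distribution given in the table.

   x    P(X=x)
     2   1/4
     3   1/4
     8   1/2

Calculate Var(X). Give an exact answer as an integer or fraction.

123/16

E[X] = (1/4)·2 + (1/4)·3 + (1/2)·8 = 21/4
E[X²] = (1/4)·4 + (1/4)·9 + (1/2)·64 = 141/4
Var(X) = 141/4 − (21/4)² = 123/16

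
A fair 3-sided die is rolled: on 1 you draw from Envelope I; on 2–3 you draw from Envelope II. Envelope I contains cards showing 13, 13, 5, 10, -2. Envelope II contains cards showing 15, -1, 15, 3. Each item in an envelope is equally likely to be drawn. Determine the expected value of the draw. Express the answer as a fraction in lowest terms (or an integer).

119/15

E[X | Envelope I] = (13 + 13 + 5 + 10 − 2)/5 = 39/5
E[X | Envelope II] = (15 − 1 + 15 + 3)/4 = 8
E[X] = (1/3)·39/5 + (2/3)·8 = 119/15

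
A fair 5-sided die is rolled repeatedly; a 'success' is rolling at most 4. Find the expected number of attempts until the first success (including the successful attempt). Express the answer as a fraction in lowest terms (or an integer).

For a geometric distribution, E[trials] = 1/p = 1/(4/5) = 5/4.

5/4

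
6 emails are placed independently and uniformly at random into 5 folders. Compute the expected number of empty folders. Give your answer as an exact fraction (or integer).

Let Xⱼ=1 if folder j is empty. P(Xⱼ=1) = ((5-1)/5)^6 = 4096/15625.
By linearity, E[#empty] = 5·4096/15625 = 4096/3125.

4096/3125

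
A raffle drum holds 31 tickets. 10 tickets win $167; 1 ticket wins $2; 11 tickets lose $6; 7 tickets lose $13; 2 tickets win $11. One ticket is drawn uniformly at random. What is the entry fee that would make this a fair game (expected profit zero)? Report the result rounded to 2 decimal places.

E[payout] = (10/31)·167 + (1/31)·2 + (11/31)·(-6) + (7/31)·(-13) + (2/31)·11 = 1537/31
Fair fee = E[payout] = 1537/31 ≈ $49.58

$49.58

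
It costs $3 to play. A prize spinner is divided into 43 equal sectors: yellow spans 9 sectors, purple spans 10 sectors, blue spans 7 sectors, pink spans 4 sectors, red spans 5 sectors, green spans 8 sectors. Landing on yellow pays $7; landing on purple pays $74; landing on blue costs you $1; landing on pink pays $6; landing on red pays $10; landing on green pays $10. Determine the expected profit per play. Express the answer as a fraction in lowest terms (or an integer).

E[payout] = (9/43)·7 + (10/43)·74 + (7/43)·(-1) + (4/43)·6 + (5/43)·10 + (8/43)·10 = 950/43
Expected profit = 950/43 − 3 = 821/43

821/43 dollars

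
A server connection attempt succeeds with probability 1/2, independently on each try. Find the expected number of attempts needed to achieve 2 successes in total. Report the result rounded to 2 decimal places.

By linearity (sum of 2 independent geometric waits), E[trials] = 2/p = 2/(1/2) = 4.
≈ 4.00

4.00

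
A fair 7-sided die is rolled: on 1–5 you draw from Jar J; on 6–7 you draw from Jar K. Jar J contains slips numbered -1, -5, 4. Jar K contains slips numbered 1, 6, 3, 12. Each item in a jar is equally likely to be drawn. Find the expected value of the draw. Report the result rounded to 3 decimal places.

E[X | Jar J] = (-1 − 5 + 4)/3 = -2/3
E[X | Jar K] = (1 + 6 + 3 + 12)/4 = 11/2
E[X] = (5/7)·(-2/3) + (2/7)·11/2 = 23/21 ≈ 1.095

1.095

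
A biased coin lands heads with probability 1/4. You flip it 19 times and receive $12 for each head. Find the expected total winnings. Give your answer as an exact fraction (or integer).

$57

E[#heads] = 19·1/4 = 19/4 (linearity over flips).
E[winnings] = 12·19/4 = 57.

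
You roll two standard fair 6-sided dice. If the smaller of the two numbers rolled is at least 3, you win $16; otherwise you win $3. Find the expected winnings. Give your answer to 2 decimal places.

$8.78

E[payout] = (5/9)·3 + (4/9)·16 = 79/9
≈ $8.78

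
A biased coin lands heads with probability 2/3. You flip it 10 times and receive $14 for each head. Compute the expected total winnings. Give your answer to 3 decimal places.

E[#heads] = 10·2/3 = 20/3 (linearity over flips).
E[winnings] = 14·20/3 = 280/3.
≈ 93.333

$93.333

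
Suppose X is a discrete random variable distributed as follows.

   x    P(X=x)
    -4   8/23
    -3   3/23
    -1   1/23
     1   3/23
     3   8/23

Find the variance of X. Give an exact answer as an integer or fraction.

5088/529

E[X] = (8/23)·(-4) + (3/23)·(-3) + (1/23)·(-1) + (3/23)·1 + (8/23)·3 = -15/23
E[X²] = (8/23)·16 + (3/23)·9 + (1/23)·1 + (3/23)·1 + (8/23)·9 = 231/23
Var(X) = 231/23 − (-15/23)² = 5088/529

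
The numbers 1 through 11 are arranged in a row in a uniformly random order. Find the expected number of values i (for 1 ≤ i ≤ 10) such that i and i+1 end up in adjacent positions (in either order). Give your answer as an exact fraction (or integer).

For each i ∈ {1,…,10}, let Xᵢ = 1 if i and i+1 are adjacent. P(Xᵢ=1) = 2·(11−1)!/11! = 2/11.
By linearity, E[ΣXᵢ] = (10)·(2/11) = 20/11.

20/11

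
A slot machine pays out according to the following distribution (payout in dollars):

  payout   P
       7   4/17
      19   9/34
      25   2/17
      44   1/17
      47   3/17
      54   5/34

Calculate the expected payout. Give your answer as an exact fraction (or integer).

967/34 dollars

E[X] = (4/17)·7 + (9/34)·19 + (2/17)·25 + (1/17)·44 + (3/17)·47 + (5/34)·54
     = 967/34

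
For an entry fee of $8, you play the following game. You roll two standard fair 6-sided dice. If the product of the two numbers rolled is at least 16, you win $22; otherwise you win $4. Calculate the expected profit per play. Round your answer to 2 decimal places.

E[payout] = (25/36)·4 + (11/36)·22 = 19/2
Expected profit = 19/2 − 8 = 3/2 ≈ $1.50

$1.50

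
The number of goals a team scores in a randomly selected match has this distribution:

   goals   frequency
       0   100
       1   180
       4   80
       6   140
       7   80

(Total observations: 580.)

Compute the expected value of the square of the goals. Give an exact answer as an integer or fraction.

521/29

Total = 580, so P(goals=0) = 100/580, etc.
E[X²] = (5/29)·0 + (9/29)·1 + (4/29)·16 + (7/29)·36 + (4/29)·49
     = 521/29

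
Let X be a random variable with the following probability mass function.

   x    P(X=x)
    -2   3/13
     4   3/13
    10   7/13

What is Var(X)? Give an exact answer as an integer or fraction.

4104/169

E[X] = (3/13)·(-2) + (3/13)·4 + (7/13)·10 = 76/13
E[X²] = (3/13)·4 + (3/13)·16 + (7/13)·100 = 760/13
Var(X) = 760/13 − (76/13)² = 4104/169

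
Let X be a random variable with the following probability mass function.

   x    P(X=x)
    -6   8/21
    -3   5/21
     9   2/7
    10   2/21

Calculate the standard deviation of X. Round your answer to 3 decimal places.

E[X] = 11/21, E[X²] = 1019/21
Var(X) = E[X²] − (E[X])² = 1019/21 − 121/441 = 21278/441
SD(X) = √(21278/441) ≈ 6.946

6.946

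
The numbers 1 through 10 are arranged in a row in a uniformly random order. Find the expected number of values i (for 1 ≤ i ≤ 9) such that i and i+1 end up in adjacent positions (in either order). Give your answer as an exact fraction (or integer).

9/5

For each i ∈ {1,…,9}, let Xᵢ = 1 if i and i+1 are adjacent. P(Xᵢ=1) = 2·(10−1)!/10! = 2/10.
By linearity, E[ΣXᵢ] = (9)·(2/10) = 9/5.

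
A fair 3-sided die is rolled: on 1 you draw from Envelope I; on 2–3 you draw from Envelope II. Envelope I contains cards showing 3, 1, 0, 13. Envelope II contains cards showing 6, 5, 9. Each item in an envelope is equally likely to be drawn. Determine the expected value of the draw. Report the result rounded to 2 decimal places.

E[X | Envelope I] = (3 + 1 + 0 + 13)/4 = 17/4
E[X | Envelope II] = (6 + 5 + 9)/3 = 20/3
E[X] = (1/3)·17/4 + (2/3)·20/3 = 211/36 ≈ 5.86

5.86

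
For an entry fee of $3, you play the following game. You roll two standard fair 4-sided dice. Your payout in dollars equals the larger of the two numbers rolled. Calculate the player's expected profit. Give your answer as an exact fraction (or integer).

1/8 dollars

Distribution of the larger of the two numbers rolled: 1 w.p. 1/16, 2 w.p. 3/16, 3 w.p. 5/16, 4 w.p. 7/16
E[payout] = (1/16)·1 + (3/16)·2 + (5/16)·3 + (7/16)·4 = 25/8
Expected profit = 25/8 − 3 = 1/8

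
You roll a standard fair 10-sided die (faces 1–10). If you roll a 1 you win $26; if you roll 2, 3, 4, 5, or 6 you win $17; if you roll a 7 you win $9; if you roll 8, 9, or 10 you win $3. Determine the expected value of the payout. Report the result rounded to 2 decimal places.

$12.90

E[payout] = (3/10)·3 + (1/10)·9 + (1/2)·17 + (1/10)·26 = 129/10
≈ $12.90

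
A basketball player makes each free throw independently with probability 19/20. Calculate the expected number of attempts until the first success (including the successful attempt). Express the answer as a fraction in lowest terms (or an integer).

For a geometric distribution, E[trials] = 1/p = 1/(19/20) = 20/19.

20/19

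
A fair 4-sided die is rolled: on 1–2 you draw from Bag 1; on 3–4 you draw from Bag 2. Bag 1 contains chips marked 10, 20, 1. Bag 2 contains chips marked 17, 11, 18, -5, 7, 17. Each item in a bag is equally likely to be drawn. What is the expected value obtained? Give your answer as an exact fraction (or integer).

127/12

E[X | Bag 1] = (10 + 20 + 1)/3 = 31/3
E[X | Bag 2] = (17 + 11 + 18 − 5 + 7 + 17)/6 = 65/6
E[X] = (1/2)·31/3 + (1/2)·65/6 = 127/12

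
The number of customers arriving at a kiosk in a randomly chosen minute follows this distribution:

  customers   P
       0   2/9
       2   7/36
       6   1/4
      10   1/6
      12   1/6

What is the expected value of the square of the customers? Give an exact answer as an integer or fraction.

E[X²] = (2/9)·0 + (7/36)·4 + (1/4)·36 + (1/6)·100 + (1/6)·144
     = 454/9

454/9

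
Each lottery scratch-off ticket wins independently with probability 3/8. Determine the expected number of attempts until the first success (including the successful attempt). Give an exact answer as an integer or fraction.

For a geometric distribution, E[trials] = 1/p = 1/(3/8) = 8/3.

8/3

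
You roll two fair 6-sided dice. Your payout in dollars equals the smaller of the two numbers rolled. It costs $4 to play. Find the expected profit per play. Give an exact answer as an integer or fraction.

Distribution of the smaller of the two numbers rolled: 1 w.p. 11/36, 2 w.p. 1/4, 3 w.p. 7/36, 4 w.p. 5/36, 5 w.p. 1/12, 6 w.p. 1/36
E[payout] = (11/36)·1 + (1/4)·2 + (7/36)·3 + (5/36)·4 + (1/12)·5 + (1/36)·6 = 91/36
Expected profit = 91/36 − 4 = -53/36

-53/36 dollars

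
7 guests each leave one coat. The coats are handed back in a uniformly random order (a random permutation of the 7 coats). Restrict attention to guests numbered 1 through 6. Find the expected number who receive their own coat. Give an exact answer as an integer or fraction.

6/7

Let Xᵢ = 1 if person i gets their own coat. For each i, P(Xᵢ=1) = 1/7.
By linearity of expectation, E[X₁+…+X_6] = 6·(1/7) = 6/7.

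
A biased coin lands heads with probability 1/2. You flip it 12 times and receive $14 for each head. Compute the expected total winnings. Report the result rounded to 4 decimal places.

E[#heads] = 12·1/2 = 6 (linearity over flips).
E[winnings] = 14·6 = 84.
≈ 84.0000

$84.0000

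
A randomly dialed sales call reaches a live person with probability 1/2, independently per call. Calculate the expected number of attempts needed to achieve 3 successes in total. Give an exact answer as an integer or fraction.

6

By linearity (sum of 3 independent geometric waits), E[trials] = 3/p = 3/(1/2) = 6.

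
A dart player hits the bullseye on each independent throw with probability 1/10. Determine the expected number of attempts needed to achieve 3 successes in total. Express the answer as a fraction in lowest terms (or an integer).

By linearity (sum of 3 independent geometric waits), E[trials] = 3/p = 3/(1/10) = 30.

30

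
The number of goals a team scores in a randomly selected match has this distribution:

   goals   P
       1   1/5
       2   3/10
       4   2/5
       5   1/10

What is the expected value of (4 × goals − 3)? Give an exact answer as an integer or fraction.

43/5

E[4x-3] = (1/5)·1 + (3/10)·5 + (2/5)·13 + (1/10)·17
     = 43/5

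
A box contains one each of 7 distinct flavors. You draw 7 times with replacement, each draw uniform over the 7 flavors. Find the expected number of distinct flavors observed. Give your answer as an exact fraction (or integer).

543607/117649

Let Xⱼ=1 if type j appears at least once. P(Xⱼ=1) = 1 − ((7−1)/7)^7 = 543607/823543.
E[#distinct] = 7·543607/823543 = 543607/117649.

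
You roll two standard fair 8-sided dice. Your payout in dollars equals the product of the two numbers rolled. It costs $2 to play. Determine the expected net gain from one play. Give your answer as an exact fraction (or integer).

73/4 dollars

Distribution of the product of the two numbers rolled: 1 w.p. 1/64, 2 w.p. 1/32, 3 w.p. 1/32, 4 w.p. 3/64, 5 w.p. 1/32, 6 w.p. 1/16, …
E[payout] = (1/64)·1 + (1/32)·2 + (1/32)·3 + (3/64)·4 + (1/32)·5 + (1/16)·6 + (1/32)·7 + (1/16)·8 + (1/64)·9 + (1/32)·10 + (1/16)·12 + (1/32)·14 + (1/32)·15 + (3/64)·16 + (1/32)·18 + (1/32)·20 + (1/32)·21 + (1/16)·24 + (1/64)·25 + (1/32)·28 + (1/32)·30 + (1/32)·32 + (1/32)·35 + (1/64)·36 + (1/32)·40 + (1/32)·42 + (1/32)·48 + (1/64)·49 + (1/32)·56 + (1/64)·64 = 81/4
Expected profit = 81/4 − 2 = 73/4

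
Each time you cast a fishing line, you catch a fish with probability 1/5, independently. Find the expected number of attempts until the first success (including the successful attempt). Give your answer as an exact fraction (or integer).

5

For a geometric distribution, E[trials] = 1/p = 1/(1/5) = 5.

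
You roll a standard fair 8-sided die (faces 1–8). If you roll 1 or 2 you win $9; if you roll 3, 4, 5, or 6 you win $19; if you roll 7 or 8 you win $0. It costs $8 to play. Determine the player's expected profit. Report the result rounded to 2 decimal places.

E[payout] = (1/4)·0 + (1/4)·9 + (1/2)·19 = 47/4
Expected profit = 47/4 − 8 = 15/4 ≈ $3.75

$3.75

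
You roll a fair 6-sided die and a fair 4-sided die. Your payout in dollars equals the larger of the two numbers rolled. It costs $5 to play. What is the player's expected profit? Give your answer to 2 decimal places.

-$1.08

Distribution of the larger of the two numbers rolled: 1 w.p. 1/24, 2 w.p. 1/8, 3 w.p. 5/24, 4 w.p. 7/24, 5 w.p. 1/6, 6 w.p. 1/6
E[payout] = (1/24)·1 + (1/8)·2 + (5/24)·3 + (7/24)·4 + (1/6)·5 + (1/6)·6 = 47/12
Expected profit = 47/12 − 5 = -13/12 ≈ -$1.08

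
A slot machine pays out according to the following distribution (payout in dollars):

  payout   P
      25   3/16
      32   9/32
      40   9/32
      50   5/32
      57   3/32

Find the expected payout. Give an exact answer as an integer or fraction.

1219/32 dollars

E[X] = (3/16)·25 + (9/32)·32 + (9/32)·40 + (5/32)·50 + (3/32)·57
     = 1219/32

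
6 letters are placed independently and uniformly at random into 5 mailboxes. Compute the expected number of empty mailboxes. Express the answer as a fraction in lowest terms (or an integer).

Let Xⱼ=1 if mailbox j is empty. P(Xⱼ=1) = ((5-1)/5)^6 = 4096/15625.
By linearity, E[#empty] = 5·4096/15625 = 4096/3125.

4096/3125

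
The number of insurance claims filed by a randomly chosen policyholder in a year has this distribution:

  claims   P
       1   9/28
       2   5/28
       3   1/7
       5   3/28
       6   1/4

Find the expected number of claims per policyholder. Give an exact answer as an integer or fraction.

E[X] = (9/28)·1 + (5/28)·2 + (1/7)·3 + (3/28)·5 + (1/4)·6
     = 22/7

22/7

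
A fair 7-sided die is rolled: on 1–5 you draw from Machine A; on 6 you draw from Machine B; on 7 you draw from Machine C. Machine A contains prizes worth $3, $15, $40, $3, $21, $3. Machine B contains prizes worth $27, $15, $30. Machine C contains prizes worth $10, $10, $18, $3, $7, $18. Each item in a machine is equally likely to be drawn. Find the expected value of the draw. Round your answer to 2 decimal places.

$15.12

E[X | Machine A] = (3 + 15 + 40 + 3 + 21 + 3)/6 = 85/6
E[X | Machine B] = (27 + 15 + 30)/3 = 24
E[X | Machine C] = (10 + 10 + 18 + 3 + 7 + 18)/6 = 11
E[X] = (5/7)·85/6 + (1/7)·24 + (1/7)·11 = 635/42 ≈ 15.12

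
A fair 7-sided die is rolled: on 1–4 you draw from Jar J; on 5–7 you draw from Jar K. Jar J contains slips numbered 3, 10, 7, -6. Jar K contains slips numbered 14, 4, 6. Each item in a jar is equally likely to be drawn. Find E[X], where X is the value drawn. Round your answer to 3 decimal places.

E[X | Jar J] = (3 + 10 + 7 − 6)/4 = 7/2
E[X | Jar K] = (14 + 4 + 6)/3 = 8
E[X] = (4/7)·7/2 + (3/7)·8 = 38/7 ≈ 5.429

5.429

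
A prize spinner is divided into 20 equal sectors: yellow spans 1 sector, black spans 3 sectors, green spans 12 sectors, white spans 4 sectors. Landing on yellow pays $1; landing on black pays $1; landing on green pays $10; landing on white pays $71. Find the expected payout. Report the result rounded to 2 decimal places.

$20.40

E[payout] = (1/20)·1 + (3/20)·1 + (12/20)·10 + (4/20)·71 = 102/5
≈ $20.40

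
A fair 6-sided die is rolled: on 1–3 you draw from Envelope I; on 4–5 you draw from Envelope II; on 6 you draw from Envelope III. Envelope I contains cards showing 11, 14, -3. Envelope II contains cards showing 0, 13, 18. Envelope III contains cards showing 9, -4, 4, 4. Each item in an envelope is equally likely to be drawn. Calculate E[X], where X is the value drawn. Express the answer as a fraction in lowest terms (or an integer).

551/72

E[X | Envelope I] = (11 + 14 − 3)/3 = 22/3
E[X | Envelope II] = (0 + 13 + 18)/3 = 31/3
E[X | Envelope III] = (9 − 4 + 4 + 4)/4 = 13/4
E[X] = (1/2)·22/3 + (1/3)·31/3 + (1/6)·13/4 = 551/72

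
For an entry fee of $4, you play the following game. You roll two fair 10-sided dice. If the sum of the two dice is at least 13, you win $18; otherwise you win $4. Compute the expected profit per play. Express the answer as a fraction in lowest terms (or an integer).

126/25 dollars

E[payout] = (16/25)·4 + (9/25)·18 = 226/25
Expected profit = 226/25 − 4 = 126/25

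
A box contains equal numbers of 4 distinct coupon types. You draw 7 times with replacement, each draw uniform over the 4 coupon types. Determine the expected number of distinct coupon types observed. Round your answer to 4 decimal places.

3.4661

Let Xⱼ=1 if type j appears at least once. P(Xⱼ=1) = 1 − ((4−1)/4)^7 = 14197/16384.
E[#distinct] = 4·14197/16384 = 14197/4096.
≈ 3.4661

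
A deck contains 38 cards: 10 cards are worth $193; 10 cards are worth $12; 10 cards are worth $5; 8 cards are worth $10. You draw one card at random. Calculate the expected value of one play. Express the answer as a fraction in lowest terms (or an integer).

E[payout] = (10/38)·193 + (10/38)·12 + (10/38)·5 + (8/38)·10 = 1090/19

1090/19 dollars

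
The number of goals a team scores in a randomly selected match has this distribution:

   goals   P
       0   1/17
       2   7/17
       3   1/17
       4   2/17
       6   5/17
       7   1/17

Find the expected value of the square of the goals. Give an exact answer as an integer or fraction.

E[X²] = (1/17)·0 + (7/17)·4 + (1/17)·9 + (2/17)·16 + (5/17)·36 + (1/17)·49
     = 298/17

298/17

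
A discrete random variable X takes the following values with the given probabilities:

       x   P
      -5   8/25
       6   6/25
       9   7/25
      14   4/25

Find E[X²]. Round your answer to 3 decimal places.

E[X²] = (8/25)·25 + (6/25)·36 + (7/25)·81 + (4/25)·196
     = 1767/25 ≈ 70.680

70.680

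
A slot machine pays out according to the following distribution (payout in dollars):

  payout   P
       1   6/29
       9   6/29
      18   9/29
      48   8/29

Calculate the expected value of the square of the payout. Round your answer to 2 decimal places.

E[X²] = (6/29)·1 + (6/29)·81 + (9/29)·324 + (8/29)·2304
     = 21840/29 ≈ 753.10

753.10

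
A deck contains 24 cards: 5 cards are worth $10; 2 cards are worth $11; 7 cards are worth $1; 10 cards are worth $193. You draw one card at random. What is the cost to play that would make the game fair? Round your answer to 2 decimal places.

$83.71

E[payout] = (5/24)·10 + (2/24)·11 + (7/24)·1 + (10/24)·193 = 2009/24
Fair fee = E[payout] = 2009/24 ≈ $83.71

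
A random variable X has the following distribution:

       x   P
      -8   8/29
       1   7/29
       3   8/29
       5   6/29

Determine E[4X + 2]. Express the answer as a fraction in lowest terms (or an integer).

46/29

E[4x+2] = (8/29)·(-30) + (7/29)·6 + (8/29)·14 + (6/29)·22
     = 46/29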